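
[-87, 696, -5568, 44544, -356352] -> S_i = -87*-8^i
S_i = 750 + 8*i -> [750, 758, 766, 774, 782]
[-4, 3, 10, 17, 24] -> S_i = -4 + 7*i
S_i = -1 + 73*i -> [-1, 72, 145, 218, 291]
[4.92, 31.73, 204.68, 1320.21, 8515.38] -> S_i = 4.92*6.45^i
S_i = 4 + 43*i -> [4, 47, 90, 133, 176]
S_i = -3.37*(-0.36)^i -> [-3.37, 1.21, -0.44, 0.16, -0.06]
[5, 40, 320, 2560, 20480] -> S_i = 5*8^i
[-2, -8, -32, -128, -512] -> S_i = -2*4^i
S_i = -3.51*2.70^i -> [-3.51, -9.48, -25.59, -69.09, -186.54]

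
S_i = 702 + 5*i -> [702, 707, 712, 717, 722]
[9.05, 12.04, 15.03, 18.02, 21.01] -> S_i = 9.05 + 2.99*i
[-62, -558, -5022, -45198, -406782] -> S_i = -62*9^i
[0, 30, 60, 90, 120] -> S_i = 0 + 30*i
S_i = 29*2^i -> [29, 58, 116, 232, 464]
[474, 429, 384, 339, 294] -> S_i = 474 + -45*i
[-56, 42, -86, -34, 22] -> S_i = Random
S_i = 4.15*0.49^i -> [4.15, 2.03, 1.0, 0.49, 0.24]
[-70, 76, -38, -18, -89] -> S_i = Random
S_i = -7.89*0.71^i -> [-7.89, -5.6, -3.98, -2.82, -2.0]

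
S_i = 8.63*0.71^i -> [8.63, 6.13, 4.35, 3.09, 2.19]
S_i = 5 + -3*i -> [5, 2, -1, -4, -7]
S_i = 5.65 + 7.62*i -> [5.65, 13.27, 20.89, 28.51, 36.13]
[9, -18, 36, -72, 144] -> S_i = 9*-2^i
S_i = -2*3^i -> [-2, -6, -18, -54, -162]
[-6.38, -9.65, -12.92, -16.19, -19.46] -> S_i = -6.38 + -3.27*i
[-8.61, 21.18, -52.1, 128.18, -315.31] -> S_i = -8.61*(-2.46)^i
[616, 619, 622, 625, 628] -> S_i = 616 + 3*i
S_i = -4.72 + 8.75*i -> [-4.72, 4.03, 12.78, 21.53, 30.28]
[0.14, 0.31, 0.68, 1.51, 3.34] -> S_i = 0.14*2.21^i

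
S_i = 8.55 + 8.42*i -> [8.55, 16.97, 25.39, 33.81, 42.23]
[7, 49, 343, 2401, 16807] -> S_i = 7*7^i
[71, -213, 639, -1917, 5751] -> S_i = 71*-3^i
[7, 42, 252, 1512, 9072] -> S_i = 7*6^i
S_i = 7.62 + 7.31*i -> [7.62, 14.93, 22.24, 29.55, 36.86]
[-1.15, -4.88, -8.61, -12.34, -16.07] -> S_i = -1.15 + -3.73*i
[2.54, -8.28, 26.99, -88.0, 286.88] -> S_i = 2.54*(-3.26)^i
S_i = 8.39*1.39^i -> [8.39, 11.66, 16.21, 22.53, 31.32]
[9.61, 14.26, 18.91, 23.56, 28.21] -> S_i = 9.61 + 4.65*i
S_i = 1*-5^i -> [1, -5, 25, -125, 625]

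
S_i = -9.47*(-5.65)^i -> [-9.47, 53.51, -302.31, 1708.03, -9650.37]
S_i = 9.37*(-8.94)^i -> [9.37, -83.77, 748.88, -6695.02, 59853.52]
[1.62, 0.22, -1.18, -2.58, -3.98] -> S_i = 1.62 + -1.40*i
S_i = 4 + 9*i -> [4, 13, 22, 31, 40]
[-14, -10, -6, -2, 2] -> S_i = -14 + 4*i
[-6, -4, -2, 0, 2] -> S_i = -6 + 2*i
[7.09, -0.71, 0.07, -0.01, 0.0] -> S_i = 7.09*(-0.10)^i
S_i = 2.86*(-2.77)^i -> [2.86, -7.92, 21.94, -60.79, 168.38]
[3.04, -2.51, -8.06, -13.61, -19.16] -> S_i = 3.04 + -5.55*i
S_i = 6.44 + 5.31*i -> [6.44, 11.75, 17.06, 22.37, 27.68]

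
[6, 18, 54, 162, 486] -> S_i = 6*3^i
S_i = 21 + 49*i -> [21, 70, 119, 168, 217]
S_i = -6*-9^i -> [-6, 54, -486, 4374, -39366]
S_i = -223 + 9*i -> [-223, -214, -205, -196, -187]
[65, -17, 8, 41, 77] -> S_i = Random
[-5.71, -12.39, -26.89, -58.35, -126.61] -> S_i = -5.71*2.17^i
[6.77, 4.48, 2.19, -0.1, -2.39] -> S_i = 6.77 + -2.29*i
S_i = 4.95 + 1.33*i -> [4.95, 6.28, 7.61, 8.94, 10.27]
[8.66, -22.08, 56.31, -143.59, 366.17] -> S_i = 8.66*(-2.55)^i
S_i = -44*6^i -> [-44, -264, -1584, -9504, -57024]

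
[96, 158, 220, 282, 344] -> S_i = 96 + 62*i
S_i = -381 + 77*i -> [-381, -304, -227, -150, -73]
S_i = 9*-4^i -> [9, -36, 144, -576, 2304]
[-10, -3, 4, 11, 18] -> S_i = -10 + 7*i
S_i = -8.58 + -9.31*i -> [-8.58, -17.89, -27.2, -36.51, -45.82]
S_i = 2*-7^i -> [2, -14, 98, -686, 4802]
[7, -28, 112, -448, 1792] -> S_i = 7*-4^i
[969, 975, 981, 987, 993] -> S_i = 969 + 6*i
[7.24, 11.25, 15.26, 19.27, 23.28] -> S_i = 7.24 + 4.01*i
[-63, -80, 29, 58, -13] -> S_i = Random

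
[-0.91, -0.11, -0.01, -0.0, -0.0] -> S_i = -0.91*0.12^i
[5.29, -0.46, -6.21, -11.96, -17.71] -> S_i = 5.29 + -5.75*i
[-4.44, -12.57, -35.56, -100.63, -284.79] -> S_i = -4.44*2.83^i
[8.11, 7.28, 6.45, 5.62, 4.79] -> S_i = 8.11 + -0.83*i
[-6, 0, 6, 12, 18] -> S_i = -6 + 6*i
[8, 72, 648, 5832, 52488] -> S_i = 8*9^i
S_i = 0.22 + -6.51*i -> [0.22, -6.29, -12.8, -19.31, -25.82]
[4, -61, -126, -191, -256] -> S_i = 4 + -65*i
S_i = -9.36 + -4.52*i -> [-9.36, -13.88, -18.4, -22.92, -27.44]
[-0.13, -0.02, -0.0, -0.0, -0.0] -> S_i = -0.13*0.17^i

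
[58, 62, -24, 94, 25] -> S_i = Random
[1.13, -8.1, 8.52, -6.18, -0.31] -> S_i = Random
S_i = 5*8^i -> [5, 40, 320, 2560, 20480]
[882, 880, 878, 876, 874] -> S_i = 882 + -2*i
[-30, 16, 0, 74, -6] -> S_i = Random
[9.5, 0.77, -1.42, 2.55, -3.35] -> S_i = Random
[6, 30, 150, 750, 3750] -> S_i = 6*5^i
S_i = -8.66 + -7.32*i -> [-8.66, -15.98, -23.3, -30.62, -37.94]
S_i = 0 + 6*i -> [0, 6, 12, 18, 24]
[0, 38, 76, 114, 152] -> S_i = 0 + 38*i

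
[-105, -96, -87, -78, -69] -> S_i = -105 + 9*i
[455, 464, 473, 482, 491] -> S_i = 455 + 9*i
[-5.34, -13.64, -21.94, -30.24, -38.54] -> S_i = -5.34 + -8.30*i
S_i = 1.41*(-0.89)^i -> [1.41, -1.25, 1.12, -0.99, 0.88]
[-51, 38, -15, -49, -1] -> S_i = Random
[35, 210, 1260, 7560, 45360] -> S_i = 35*6^i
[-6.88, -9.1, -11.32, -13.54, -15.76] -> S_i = -6.88 + -2.22*i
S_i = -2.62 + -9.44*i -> [-2.62, -12.06, -21.5, -30.94, -40.38]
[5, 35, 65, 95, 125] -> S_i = 5 + 30*i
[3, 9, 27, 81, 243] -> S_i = 3*3^i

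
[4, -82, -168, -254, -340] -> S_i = 4 + -86*i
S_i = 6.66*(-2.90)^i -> [6.66, -19.31, 56.01, -162.43, 471.05]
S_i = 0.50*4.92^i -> [0.5, 2.46, 12.1, 59.55, 292.97]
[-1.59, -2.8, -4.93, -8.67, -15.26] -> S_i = -1.59*1.76^i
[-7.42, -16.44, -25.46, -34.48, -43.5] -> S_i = -7.42 + -9.02*i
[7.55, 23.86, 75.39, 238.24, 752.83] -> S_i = 7.55*3.16^i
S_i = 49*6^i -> [49, 294, 1764, 10584, 63504]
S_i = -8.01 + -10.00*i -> [-8.01, -18.01, -28.01, -38.01, -48.01]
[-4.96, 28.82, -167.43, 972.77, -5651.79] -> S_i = -4.96*(-5.81)^i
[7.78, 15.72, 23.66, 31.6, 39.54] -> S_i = 7.78 + 7.94*i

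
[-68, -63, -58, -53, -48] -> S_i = -68 + 5*i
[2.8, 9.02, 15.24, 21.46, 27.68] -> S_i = 2.80 + 6.22*i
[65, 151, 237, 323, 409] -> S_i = 65 + 86*i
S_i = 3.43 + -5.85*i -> [3.43, -2.42, -8.27, -14.12, -19.97]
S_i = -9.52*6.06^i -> [-9.52, -57.69, -349.61, -2118.63, -12838.89]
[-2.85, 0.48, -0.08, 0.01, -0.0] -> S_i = -2.85*(-0.17)^i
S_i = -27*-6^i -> [-27, 162, -972, 5832, -34992]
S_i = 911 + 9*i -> [911, 920, 929, 938, 947]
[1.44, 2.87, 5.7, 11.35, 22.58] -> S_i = 1.44*1.99^i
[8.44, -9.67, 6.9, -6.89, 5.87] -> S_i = Random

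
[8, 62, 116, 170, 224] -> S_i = 8 + 54*i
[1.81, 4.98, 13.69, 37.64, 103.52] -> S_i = 1.81*2.75^i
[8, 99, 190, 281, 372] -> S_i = 8 + 91*i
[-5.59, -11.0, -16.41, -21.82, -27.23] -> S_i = -5.59 + -5.41*i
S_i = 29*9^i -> [29, 261, 2349, 21141, 190269]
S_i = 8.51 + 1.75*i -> [8.51, 10.26, 12.01, 13.76, 15.51]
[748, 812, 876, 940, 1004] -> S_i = 748 + 64*i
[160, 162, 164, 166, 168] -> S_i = 160 + 2*i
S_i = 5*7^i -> [5, 35, 245, 1715, 12005]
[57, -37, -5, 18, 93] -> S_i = Random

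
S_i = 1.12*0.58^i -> [1.12, 0.65, 0.38, 0.22, 0.13]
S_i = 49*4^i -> [49, 196, 784, 3136, 12544]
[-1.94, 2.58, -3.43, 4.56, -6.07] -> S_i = -1.94*(-1.33)^i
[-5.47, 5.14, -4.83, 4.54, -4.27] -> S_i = -5.47*(-0.94)^i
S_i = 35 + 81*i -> [35, 116, 197, 278, 359]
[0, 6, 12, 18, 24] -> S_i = 0 + 6*i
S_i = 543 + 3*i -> [543, 546, 549, 552, 555]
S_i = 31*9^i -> [31, 279, 2511, 22599, 203391]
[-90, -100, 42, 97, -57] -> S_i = Random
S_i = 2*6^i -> [2, 12, 72, 432, 2592]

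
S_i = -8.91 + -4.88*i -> [-8.91, -13.79, -18.67, -23.55, -28.43]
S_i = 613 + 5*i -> [613, 618, 623, 628, 633]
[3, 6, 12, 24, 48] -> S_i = 3*2^i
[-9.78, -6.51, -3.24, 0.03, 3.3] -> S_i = -9.78 + 3.27*i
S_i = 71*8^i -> [71, 568, 4544, 36352, 290816]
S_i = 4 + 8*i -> [4, 12, 20, 28, 36]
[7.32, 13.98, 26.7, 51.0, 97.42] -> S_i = 7.32*1.91^i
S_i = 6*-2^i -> [6, -12, 24, -48, 96]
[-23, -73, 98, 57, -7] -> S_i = Random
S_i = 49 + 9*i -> [49, 58, 67, 76, 85]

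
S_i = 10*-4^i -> [10, -40, 160, -640, 2560]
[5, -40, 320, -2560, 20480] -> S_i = 5*-8^i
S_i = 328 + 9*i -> [328, 337, 346, 355, 364]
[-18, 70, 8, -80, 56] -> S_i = Random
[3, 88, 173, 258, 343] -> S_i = 3 + 85*i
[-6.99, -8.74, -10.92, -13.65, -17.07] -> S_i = -6.99*1.25^i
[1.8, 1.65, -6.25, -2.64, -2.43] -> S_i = Random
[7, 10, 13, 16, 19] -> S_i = 7 + 3*i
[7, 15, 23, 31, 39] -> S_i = 7 + 8*i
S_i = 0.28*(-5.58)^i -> [0.28, -1.56, 8.72, -48.65, 271.45]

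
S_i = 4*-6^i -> [4, -24, 144, -864, 5184]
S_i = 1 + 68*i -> [1, 69, 137, 205, 273]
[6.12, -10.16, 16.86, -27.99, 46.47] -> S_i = 6.12*(-1.66)^i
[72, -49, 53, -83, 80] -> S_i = Random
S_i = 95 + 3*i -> [95, 98, 101, 104, 107]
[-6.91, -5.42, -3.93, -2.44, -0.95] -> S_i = -6.91 + 1.49*i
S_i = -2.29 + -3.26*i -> [-2.29, -5.55, -8.81, -12.07, -15.33]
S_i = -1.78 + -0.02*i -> [-1.78, -1.8, -1.82, -1.84, -1.86]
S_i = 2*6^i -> [2, 12, 72, 432, 2592]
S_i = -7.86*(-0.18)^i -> [-7.86, 1.41, -0.25, 0.05, -0.01]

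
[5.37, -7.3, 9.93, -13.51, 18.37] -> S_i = 5.37*(-1.36)^i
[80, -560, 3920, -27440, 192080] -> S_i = 80*-7^i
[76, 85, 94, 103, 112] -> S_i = 76 + 9*i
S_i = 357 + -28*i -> [357, 329, 301, 273, 245]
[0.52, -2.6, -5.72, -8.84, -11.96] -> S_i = 0.52 + -3.12*i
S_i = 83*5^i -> [83, 415, 2075, 10375, 51875]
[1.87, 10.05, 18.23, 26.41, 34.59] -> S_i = 1.87 + 8.18*i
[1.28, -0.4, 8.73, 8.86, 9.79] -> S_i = Random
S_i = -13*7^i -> [-13, -91, -637, -4459, -31213]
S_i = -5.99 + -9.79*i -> [-5.99, -15.78, -25.57, -35.36, -45.15]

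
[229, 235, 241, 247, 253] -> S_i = 229 + 6*i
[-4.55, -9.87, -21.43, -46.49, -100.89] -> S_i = -4.55*2.17^i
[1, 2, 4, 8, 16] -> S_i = 1*2^i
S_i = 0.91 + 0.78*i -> [0.91, 1.69, 2.47, 3.25, 4.03]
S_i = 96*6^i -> [96, 576, 3456, 20736, 124416]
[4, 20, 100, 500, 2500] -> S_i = 4*5^i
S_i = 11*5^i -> [11, 55, 275, 1375, 6875]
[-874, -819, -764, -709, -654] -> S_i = -874 + 55*i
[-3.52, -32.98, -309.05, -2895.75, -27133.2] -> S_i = -3.52*9.37^i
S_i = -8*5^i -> [-8, -40, -200, -1000, -5000]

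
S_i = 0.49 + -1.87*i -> [0.49, -1.38, -3.25, -5.12, -6.99]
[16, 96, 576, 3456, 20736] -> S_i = 16*6^i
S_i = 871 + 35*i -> [871, 906, 941, 976, 1011]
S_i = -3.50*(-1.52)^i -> [-3.5, 5.32, -8.09, 12.29, -18.68]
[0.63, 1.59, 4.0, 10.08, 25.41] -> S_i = 0.63*2.52^i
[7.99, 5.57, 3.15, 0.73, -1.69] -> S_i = 7.99 + -2.42*i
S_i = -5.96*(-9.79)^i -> [-5.96, 58.35, -571.23, 5592.35, -54749.11]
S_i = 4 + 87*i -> [4, 91, 178, 265, 352]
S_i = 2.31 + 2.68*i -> [2.31, 4.99, 7.67, 10.35, 13.03]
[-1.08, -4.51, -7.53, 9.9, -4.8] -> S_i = Random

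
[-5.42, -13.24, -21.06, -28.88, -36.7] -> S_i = -5.42 + -7.82*i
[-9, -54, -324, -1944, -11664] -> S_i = -9*6^i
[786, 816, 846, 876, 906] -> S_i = 786 + 30*i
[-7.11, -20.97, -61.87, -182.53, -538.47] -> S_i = -7.11*2.95^i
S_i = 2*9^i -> [2, 18, 162, 1458, 13122]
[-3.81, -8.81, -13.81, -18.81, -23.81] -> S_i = -3.81 + -5.00*i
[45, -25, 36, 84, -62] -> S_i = Random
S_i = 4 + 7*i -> [4, 11, 18, 25, 32]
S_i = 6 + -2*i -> [6, 4, 2, 0, -2]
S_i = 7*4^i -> [7, 28, 112, 448, 1792]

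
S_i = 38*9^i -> [38, 342, 3078, 27702, 249318]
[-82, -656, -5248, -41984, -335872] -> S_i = -82*8^i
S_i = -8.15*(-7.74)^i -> [-8.15, 63.08, -488.25, 3779.03, -29249.7]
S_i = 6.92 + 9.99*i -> [6.92, 16.91, 26.9, 36.89, 46.88]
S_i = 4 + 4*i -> [4, 8, 12, 16, 20]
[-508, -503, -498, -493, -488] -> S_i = -508 + 5*i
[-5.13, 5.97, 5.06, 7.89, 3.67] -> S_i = Random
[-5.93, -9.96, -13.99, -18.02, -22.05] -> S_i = -5.93 + -4.03*i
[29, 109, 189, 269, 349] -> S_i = 29 + 80*i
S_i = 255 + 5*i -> [255, 260, 265, 270, 275]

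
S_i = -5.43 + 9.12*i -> [-5.43, 3.69, 12.81, 21.93, 31.05]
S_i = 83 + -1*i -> [83, 82, 81, 80, 79]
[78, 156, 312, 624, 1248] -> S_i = 78*2^i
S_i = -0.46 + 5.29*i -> [-0.46, 4.83, 10.12, 15.41, 20.7]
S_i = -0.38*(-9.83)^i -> [-0.38, 3.74, -36.72, 360.95, -3548.11]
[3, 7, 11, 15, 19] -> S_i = 3 + 4*i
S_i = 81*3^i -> [81, 243, 729, 2187, 6561]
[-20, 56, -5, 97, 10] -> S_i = Random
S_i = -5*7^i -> [-5, -35, -245, -1715, -12005]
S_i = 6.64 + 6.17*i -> [6.64, 12.81, 18.98, 25.15, 31.32]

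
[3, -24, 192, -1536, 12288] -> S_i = 3*-8^i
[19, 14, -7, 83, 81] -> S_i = Random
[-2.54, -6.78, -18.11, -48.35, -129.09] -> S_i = -2.54*2.67^i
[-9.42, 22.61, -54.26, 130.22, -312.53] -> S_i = -9.42*(-2.40)^i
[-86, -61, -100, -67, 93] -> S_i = Random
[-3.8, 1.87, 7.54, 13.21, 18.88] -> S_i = -3.80 + 5.67*i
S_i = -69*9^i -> [-69, -621, -5589, -50301, -452709]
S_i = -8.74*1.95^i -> [-8.74, -17.04, -33.23, -64.81, -126.37]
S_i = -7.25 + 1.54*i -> [-7.25, -5.71, -4.17, -2.63, -1.09]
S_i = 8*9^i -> [8, 72, 648, 5832, 52488]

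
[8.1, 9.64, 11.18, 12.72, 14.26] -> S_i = 8.10 + 1.54*i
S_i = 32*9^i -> [32, 288, 2592, 23328, 209952]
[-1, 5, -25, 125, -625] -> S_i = -1*-5^i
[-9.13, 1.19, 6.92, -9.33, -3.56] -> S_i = Random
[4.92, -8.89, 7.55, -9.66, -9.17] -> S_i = Random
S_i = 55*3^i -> [55, 165, 495, 1485, 4455]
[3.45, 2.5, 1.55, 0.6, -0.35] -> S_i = 3.45 + -0.95*i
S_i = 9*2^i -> [9, 18, 36, 72, 144]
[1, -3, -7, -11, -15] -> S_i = 1 + -4*i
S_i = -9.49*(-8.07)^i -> [-9.49, 76.58, -618.04, 4987.54, -40249.49]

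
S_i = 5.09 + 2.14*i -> [5.09, 7.23, 9.37, 11.51, 13.65]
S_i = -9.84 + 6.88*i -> [-9.84, -2.96, 3.92, 10.8, 17.68]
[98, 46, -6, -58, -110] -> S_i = 98 + -52*i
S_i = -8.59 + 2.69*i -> [-8.59, -5.9, -3.21, -0.52, 2.17]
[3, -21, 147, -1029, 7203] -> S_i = 3*-7^i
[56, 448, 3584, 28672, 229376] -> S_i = 56*8^i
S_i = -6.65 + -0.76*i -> [-6.65, -7.41, -8.17, -8.93, -9.69]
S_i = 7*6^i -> [7, 42, 252, 1512, 9072]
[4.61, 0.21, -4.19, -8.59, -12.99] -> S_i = 4.61 + -4.40*i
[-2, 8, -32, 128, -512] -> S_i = -2*-4^i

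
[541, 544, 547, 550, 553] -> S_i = 541 + 3*i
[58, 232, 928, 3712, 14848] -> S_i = 58*4^i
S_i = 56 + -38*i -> [56, 18, -20, -58, -96]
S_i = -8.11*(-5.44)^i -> [-8.11, 44.12, -240.0, 1305.62, -7102.59]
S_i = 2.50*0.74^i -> [2.5, 1.85, 1.37, 1.01, 0.75]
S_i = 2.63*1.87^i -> [2.63, 4.92, 9.2, 17.2, 32.16]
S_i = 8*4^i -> [8, 32, 128, 512, 2048]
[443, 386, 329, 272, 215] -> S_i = 443 + -57*i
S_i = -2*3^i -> [-2, -6, -18, -54, -162]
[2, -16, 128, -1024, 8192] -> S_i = 2*-8^i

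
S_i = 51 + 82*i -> [51, 133, 215, 297, 379]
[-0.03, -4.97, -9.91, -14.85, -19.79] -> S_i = -0.03 + -4.94*i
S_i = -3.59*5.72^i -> [-3.59, -20.53, -117.46, -671.87, -3843.07]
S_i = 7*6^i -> [7, 42, 252, 1512, 9072]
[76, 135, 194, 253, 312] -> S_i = 76 + 59*i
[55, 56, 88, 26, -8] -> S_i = Random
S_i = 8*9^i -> [8, 72, 648, 5832, 52488]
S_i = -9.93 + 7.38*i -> [-9.93, -2.55, 4.83, 12.21, 19.59]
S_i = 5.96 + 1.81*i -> [5.96, 7.77, 9.58, 11.39, 13.2]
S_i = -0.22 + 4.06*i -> [-0.22, 3.84, 7.9, 11.96, 16.02]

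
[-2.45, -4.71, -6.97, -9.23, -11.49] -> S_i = -2.45 + -2.26*i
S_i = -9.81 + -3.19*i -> [-9.81, -13.0, -16.19, -19.38, -22.57]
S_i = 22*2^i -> [22, 44, 88, 176, 352]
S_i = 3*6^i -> [3, 18, 108, 648, 3888]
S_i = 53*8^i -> [53, 424, 3392, 27136, 217088]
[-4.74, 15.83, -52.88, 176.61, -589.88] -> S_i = -4.74*(-3.34)^i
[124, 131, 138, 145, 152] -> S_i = 124 + 7*i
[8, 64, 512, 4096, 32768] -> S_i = 8*8^i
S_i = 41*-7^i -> [41, -287, 2009, -14063, 98441]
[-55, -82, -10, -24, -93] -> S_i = Random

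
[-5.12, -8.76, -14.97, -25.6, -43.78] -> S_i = -5.12*1.71^i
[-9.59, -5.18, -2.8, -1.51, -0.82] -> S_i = -9.59*0.54^i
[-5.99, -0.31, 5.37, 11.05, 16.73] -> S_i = -5.99 + 5.68*i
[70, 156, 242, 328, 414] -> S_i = 70 + 86*i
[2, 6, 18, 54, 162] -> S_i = 2*3^i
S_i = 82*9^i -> [82, 738, 6642, 59778, 538002]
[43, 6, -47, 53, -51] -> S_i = Random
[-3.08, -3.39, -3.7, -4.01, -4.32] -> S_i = -3.08 + -0.31*i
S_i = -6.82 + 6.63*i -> [-6.82, -0.19, 6.44, 13.07, 19.7]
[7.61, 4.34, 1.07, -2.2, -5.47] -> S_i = 7.61 + -3.27*i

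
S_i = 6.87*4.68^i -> [6.87, 32.15, 150.47, 704.2, 3295.64]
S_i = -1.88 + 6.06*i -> [-1.88, 4.18, 10.24, 16.3, 22.36]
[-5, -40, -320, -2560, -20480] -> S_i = -5*8^i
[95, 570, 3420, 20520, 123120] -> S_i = 95*6^i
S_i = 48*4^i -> [48, 192, 768, 3072, 12288]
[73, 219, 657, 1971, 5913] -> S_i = 73*3^i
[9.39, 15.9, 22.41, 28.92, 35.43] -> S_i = 9.39 + 6.51*i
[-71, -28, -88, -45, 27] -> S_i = Random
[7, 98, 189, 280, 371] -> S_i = 7 + 91*i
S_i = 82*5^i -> [82, 410, 2050, 10250, 51250]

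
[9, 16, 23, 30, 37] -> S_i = 9 + 7*i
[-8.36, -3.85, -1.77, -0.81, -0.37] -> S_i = -8.36*0.46^i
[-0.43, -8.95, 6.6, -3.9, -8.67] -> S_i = Random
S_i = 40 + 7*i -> [40, 47, 54, 61, 68]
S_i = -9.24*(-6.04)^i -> [-9.24, 55.81, -337.09, 2036.02, -12297.58]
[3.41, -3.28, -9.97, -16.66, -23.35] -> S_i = 3.41 + -6.69*i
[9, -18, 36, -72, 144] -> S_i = 9*-2^i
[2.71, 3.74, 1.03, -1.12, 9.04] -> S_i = Random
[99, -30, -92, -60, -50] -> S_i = Random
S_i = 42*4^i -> [42, 168, 672, 2688, 10752]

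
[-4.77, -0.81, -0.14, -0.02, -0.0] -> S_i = -4.77*0.17^i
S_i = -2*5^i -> [-2, -10, -50, -250, -1250]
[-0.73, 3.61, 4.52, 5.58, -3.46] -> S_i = Random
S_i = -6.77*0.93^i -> [-6.77, -6.3, -5.86, -5.45, -5.06]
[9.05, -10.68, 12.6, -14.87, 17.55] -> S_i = 9.05*(-1.18)^i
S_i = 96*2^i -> [96, 192, 384, 768, 1536]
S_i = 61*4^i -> [61, 244, 976, 3904, 15616]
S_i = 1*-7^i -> [1, -7, 49, -343, 2401]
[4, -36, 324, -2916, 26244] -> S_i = 4*-9^i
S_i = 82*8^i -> [82, 656, 5248, 41984, 335872]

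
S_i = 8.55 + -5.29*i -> [8.55, 3.26, -2.03, -7.32, -12.61]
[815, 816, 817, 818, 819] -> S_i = 815 + 1*i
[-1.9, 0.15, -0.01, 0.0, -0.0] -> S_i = -1.90*(-0.08)^i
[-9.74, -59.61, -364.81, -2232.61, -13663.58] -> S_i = -9.74*6.12^i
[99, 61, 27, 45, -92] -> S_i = Random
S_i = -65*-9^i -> [-65, 585, -5265, 47385, -426465]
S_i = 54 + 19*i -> [54, 73, 92, 111, 130]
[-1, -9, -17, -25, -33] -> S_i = -1 + -8*i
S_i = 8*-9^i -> [8, -72, 648, -5832, 52488]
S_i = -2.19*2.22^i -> [-2.19, -4.86, -10.79, -23.96, -53.19]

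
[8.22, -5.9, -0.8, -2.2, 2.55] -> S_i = Random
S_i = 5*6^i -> [5, 30, 180, 1080, 6480]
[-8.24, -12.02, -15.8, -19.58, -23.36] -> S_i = -8.24 + -3.78*i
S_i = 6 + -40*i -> [6, -34, -74, -114, -154]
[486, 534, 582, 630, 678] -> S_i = 486 + 48*i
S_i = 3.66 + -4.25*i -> [3.66, -0.59, -4.84, -9.09, -13.34]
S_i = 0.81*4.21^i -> [0.81, 3.41, 14.36, 60.44, 254.46]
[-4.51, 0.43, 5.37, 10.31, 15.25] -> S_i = -4.51 + 4.94*i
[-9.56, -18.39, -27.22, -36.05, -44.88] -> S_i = -9.56 + -8.83*i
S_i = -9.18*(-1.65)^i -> [-9.18, 15.15, -24.99, 41.24, -68.04]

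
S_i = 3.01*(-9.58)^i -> [3.01, -28.84, 276.25, -2646.45, 25352.95]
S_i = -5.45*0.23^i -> [-5.45, -1.25, -0.29, -0.07, -0.02]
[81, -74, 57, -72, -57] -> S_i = Random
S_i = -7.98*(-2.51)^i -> [-7.98, 20.03, -50.27, 126.19, -316.74]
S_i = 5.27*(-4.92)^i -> [5.27, -25.93, 127.57, -627.63, 3087.96]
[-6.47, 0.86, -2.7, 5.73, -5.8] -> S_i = Random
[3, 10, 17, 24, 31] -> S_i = 3 + 7*i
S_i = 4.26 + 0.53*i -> [4.26, 4.79, 5.32, 5.85, 6.38]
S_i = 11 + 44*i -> [11, 55, 99, 143, 187]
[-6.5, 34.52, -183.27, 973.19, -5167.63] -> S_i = -6.50*(-5.31)^i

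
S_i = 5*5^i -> [5, 25, 125, 625, 3125]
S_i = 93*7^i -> [93, 651, 4557, 31899, 223293]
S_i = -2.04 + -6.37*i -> [-2.04, -8.41, -14.78, -21.15, -27.52]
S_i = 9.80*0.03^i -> [9.8, 0.29, 0.01, 0.0, 0.0]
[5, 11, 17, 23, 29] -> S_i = 5 + 6*i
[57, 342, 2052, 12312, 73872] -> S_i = 57*6^i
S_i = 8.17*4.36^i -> [8.17, 35.62, 155.31, 677.14, 2952.35]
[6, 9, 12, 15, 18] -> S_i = 6 + 3*i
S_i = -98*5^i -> [-98, -490, -2450, -12250, -61250]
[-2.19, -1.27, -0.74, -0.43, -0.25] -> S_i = -2.19*0.58^i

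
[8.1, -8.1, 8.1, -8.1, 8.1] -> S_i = 8.10*(-1.00)^i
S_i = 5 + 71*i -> [5, 76, 147, 218, 289]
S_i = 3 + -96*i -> [3, -93, -189, -285, -381]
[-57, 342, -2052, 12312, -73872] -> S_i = -57*-6^i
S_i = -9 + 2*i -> [-9, -7, -5, -3, -1]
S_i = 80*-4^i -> [80, -320, 1280, -5120, 20480]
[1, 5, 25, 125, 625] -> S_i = 1*5^i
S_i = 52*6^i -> [52, 312, 1872, 11232, 67392]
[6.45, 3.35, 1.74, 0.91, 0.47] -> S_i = 6.45*0.52^i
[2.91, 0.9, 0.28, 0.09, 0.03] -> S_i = 2.91*0.31^i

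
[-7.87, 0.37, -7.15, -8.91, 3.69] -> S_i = Random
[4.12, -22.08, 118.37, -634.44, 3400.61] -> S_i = 4.12*(-5.36)^i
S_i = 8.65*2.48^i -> [8.65, 21.45, 53.2, 131.94, 327.21]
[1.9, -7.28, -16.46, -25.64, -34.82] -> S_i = 1.90 + -9.18*i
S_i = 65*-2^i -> [65, -130, 260, -520, 1040]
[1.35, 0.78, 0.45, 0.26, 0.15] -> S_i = 1.35*0.58^i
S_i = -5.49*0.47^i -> [-5.49, -2.58, -1.21, -0.57, -0.27]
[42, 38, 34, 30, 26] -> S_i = 42 + -4*i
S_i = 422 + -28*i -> [422, 394, 366, 338, 310]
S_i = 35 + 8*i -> [35, 43, 51, 59, 67]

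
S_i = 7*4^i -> [7, 28, 112, 448, 1792]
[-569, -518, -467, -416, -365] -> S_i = -569 + 51*i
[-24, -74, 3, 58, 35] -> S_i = Random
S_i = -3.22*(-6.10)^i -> [-3.22, 19.64, -119.82, 730.88, -4458.36]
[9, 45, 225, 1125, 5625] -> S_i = 9*5^i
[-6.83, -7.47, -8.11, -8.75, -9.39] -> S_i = -6.83 + -0.64*i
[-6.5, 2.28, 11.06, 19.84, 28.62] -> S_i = -6.50 + 8.78*i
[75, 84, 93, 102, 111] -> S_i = 75 + 9*i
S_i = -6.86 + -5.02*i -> [-6.86, -11.88, -16.9, -21.92, -26.94]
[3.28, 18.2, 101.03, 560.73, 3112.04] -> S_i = 3.28*5.55^i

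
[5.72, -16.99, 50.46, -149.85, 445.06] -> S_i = 5.72*(-2.97)^i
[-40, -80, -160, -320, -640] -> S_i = -40*2^i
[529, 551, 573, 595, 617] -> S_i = 529 + 22*i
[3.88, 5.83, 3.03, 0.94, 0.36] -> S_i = Random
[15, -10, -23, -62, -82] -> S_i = Random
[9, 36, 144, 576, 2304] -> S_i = 9*4^i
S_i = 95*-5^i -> [95, -475, 2375, -11875, 59375]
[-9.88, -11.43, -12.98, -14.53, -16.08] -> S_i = -9.88 + -1.55*i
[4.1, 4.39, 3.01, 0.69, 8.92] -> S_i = Random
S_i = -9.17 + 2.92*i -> [-9.17, -6.25, -3.33, -0.41, 2.51]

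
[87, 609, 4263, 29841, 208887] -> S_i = 87*7^i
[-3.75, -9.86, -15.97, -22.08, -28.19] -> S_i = -3.75 + -6.11*i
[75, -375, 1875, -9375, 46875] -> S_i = 75*-5^i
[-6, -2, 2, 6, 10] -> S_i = -6 + 4*i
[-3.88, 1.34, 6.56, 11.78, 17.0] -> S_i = -3.88 + 5.22*i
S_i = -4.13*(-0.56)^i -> [-4.13, 2.31, -1.3, 0.73, -0.41]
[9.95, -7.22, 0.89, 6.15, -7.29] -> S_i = Random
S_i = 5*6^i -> [5, 30, 180, 1080, 6480]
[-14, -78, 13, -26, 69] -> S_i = Random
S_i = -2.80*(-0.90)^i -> [-2.8, 2.52, -2.27, 2.04, -1.84]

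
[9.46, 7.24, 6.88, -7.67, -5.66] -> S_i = Random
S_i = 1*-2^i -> [1, -2, 4, -8, 16]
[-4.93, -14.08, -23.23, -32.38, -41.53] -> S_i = -4.93 + -9.15*i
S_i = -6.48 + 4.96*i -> [-6.48, -1.52, 3.44, 8.4, 13.36]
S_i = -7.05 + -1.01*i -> [-7.05, -8.06, -9.07, -10.08, -11.09]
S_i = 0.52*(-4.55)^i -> [0.52, -2.37, 10.77, -48.98, 222.87]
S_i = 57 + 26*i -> [57, 83, 109, 135, 161]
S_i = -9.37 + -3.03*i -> [-9.37, -12.4, -15.43, -18.46, -21.49]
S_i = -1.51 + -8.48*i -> [-1.51, -9.99, -18.47, -26.95, -35.43]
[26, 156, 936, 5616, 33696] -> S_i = 26*6^i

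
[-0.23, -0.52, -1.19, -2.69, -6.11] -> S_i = -0.23*2.27^i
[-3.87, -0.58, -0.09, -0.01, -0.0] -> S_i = -3.87*0.15^i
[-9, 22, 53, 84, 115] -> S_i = -9 + 31*i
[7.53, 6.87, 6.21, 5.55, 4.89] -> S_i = 7.53 + -0.66*i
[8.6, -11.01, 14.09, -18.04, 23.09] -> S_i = 8.60*(-1.28)^i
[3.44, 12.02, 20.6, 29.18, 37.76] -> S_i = 3.44 + 8.58*i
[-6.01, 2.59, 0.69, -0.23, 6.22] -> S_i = Random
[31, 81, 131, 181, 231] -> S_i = 31 + 50*i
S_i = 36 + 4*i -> [36, 40, 44, 48, 52]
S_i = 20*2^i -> [20, 40, 80, 160, 320]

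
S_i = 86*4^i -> [86, 344, 1376, 5504, 22016]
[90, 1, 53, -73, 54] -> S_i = Random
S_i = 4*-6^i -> [4, -24, 144, -864, 5184]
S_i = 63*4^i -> [63, 252, 1008, 4032, 16128]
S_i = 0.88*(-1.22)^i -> [0.88, -1.07, 1.31, -1.6, 1.95]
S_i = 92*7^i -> [92, 644, 4508, 31556, 220892]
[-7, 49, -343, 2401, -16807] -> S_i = -7*-7^i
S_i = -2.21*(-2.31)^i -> [-2.21, 5.11, -11.79, 27.24, -62.93]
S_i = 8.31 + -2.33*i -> [8.31, 5.98, 3.65, 1.32, -1.01]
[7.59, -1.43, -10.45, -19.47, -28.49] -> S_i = 7.59 + -9.02*i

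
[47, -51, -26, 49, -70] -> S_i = Random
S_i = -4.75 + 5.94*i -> [-4.75, 1.19, 7.13, 13.07, 19.01]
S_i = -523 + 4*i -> [-523, -519, -515, -511, -507]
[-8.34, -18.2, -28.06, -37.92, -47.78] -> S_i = -8.34 + -9.86*i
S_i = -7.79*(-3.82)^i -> [-7.79, 29.76, -113.67, 434.24, -1658.79]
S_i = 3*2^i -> [3, 6, 12, 24, 48]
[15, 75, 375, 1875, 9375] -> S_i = 15*5^i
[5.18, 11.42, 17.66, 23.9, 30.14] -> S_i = 5.18 + 6.24*i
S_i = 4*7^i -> [4, 28, 196, 1372, 9604]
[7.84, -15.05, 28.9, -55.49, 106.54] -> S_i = 7.84*(-1.92)^i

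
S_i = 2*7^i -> [2, 14, 98, 686, 4802]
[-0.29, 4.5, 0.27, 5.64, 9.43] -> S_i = Random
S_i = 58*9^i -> [58, 522, 4698, 42282, 380538]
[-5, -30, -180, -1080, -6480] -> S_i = -5*6^i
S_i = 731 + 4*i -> [731, 735, 739, 743, 747]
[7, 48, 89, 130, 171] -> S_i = 7 + 41*i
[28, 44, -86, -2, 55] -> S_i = Random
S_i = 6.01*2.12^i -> [6.01, 12.74, 27.01, 57.26, 121.4]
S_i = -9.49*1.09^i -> [-9.49, -10.34, -11.28, -12.29, -13.4]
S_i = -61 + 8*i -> [-61, -53, -45, -37, -29]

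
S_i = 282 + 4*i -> [282, 286, 290, 294, 298]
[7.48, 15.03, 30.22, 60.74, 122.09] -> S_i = 7.48*2.01^i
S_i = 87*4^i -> [87, 348, 1392, 5568, 22272]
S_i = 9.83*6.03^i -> [9.83, 59.27, 357.43, 2155.29, 12996.39]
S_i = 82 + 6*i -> [82, 88, 94, 100, 106]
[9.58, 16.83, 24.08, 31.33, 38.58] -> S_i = 9.58 + 7.25*i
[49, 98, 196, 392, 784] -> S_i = 49*2^i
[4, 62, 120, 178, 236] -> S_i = 4 + 58*i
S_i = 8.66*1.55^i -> [8.66, 13.42, 20.81, 32.25, 49.99]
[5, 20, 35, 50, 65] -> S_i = 5 + 15*i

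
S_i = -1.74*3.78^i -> [-1.74, -6.58, -24.86, -93.98, -355.24]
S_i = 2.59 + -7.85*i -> [2.59, -5.26, -13.11, -20.96, -28.81]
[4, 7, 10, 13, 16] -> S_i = 4 + 3*i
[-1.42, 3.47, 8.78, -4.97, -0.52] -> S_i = Random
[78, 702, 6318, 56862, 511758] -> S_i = 78*9^i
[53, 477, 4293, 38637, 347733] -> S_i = 53*9^i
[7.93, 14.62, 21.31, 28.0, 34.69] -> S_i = 7.93 + 6.69*i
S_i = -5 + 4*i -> [-5, -1, 3, 7, 11]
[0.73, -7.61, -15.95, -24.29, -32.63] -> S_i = 0.73 + -8.34*i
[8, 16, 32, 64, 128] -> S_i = 8*2^i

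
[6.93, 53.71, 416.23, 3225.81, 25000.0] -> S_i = 6.93*7.75^i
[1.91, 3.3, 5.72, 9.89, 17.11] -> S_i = 1.91*1.73^i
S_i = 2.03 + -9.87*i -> [2.03, -7.84, -17.71, -27.58, -37.45]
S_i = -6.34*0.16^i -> [-6.34, -1.01, -0.16, -0.03, -0.0]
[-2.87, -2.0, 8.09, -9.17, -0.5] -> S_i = Random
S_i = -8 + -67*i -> [-8, -75, -142, -209, -276]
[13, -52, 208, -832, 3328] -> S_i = 13*-4^i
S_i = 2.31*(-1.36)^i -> [2.31, -3.14, 4.27, -5.81, 7.9]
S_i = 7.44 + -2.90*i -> [7.44, 4.54, 1.64, -1.26, -4.16]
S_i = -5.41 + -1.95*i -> [-5.41, -7.36, -9.31, -11.26, -13.21]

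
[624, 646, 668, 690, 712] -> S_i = 624 + 22*i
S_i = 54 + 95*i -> [54, 149, 244, 339, 434]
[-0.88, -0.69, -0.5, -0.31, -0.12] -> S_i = -0.88 + 0.19*i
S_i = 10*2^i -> [10, 20, 40, 80, 160]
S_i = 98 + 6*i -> [98, 104, 110, 116, 122]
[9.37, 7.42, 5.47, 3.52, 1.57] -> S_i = 9.37 + -1.95*i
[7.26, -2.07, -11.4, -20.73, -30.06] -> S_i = 7.26 + -9.33*i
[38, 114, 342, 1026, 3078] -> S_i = 38*3^i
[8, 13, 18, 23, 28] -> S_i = 8 + 5*i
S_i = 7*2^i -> [7, 14, 28, 56, 112]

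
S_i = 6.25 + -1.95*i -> [6.25, 4.3, 2.35, 0.4, -1.55]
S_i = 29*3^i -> [29, 87, 261, 783, 2349]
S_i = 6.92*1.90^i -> [6.92, 13.15, 24.98, 47.46, 90.18]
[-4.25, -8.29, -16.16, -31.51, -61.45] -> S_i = -4.25*1.95^i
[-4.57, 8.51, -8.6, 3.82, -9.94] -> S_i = Random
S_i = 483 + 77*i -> [483, 560, 637, 714, 791]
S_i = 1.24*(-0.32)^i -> [1.24, -0.4, 0.13, -0.04, 0.01]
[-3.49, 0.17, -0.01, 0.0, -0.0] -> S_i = -3.49*(-0.05)^i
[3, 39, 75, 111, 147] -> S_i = 3 + 36*i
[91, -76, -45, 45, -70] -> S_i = Random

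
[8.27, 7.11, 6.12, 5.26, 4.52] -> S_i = 8.27*0.86^i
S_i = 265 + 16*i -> [265, 281, 297, 313, 329]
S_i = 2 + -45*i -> [2, -43, -88, -133, -178]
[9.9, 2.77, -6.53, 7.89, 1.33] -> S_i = Random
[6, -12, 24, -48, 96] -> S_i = 6*-2^i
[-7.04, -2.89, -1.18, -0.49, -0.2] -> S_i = -7.04*0.41^i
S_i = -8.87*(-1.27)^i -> [-8.87, 11.26, -14.31, 18.17, -23.07]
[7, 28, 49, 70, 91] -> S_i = 7 + 21*i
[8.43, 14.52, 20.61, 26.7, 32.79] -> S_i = 8.43 + 6.09*i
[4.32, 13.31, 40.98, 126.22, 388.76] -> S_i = 4.32*3.08^i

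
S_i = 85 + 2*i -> [85, 87, 89, 91, 93]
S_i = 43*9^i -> [43, 387, 3483, 31347, 282123]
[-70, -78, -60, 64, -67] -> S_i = Random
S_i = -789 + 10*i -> [-789, -779, -769, -759, -749]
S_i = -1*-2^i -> [-1, 2, -4, 8, -16]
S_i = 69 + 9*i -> [69, 78, 87, 96, 105]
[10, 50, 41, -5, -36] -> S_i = Random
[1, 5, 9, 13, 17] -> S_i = 1 + 4*i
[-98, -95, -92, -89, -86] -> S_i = -98 + 3*i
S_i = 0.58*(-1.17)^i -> [0.58, -0.68, 0.79, -0.93, 1.09]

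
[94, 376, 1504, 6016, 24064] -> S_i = 94*4^i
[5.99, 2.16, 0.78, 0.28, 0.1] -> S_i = 5.99*0.36^i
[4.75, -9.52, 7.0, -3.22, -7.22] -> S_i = Random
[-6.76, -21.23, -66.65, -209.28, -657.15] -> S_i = -6.76*3.14^i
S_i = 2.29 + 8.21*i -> [2.29, 10.5, 18.71, 26.92, 35.13]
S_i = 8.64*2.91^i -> [8.64, 25.14, 73.16, 212.91, 619.56]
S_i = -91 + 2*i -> [-91, -89, -87, -85, -83]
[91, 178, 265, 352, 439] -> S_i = 91 + 87*i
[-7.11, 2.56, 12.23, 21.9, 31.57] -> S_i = -7.11 + 9.67*i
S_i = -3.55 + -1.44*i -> [-3.55, -4.99, -6.43, -7.87, -9.31]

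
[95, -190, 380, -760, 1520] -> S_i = 95*-2^i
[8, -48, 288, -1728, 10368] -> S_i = 8*-6^i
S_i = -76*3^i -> [-76, -228, -684, -2052, -6156]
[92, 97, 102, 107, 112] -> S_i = 92 + 5*i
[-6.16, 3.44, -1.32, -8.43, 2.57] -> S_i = Random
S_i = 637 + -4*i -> [637, 633, 629, 625, 621]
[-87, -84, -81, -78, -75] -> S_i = -87 + 3*i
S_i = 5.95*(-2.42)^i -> [5.95, -14.4, 34.85, -84.33, 204.07]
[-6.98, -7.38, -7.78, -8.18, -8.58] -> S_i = -6.98 + -0.40*i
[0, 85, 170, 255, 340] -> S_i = 0 + 85*i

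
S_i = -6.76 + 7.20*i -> [-6.76, 0.44, 7.64, 14.84, 22.04]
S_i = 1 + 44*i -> [1, 45, 89, 133, 177]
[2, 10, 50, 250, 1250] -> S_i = 2*5^i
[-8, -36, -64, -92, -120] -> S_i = -8 + -28*i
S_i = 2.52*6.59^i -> [2.52, 16.61, 109.44, 721.2, 4752.72]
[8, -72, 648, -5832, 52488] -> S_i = 8*-9^i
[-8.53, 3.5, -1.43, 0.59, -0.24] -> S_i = -8.53*(-0.41)^i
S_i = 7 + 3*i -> [7, 10, 13, 16, 19]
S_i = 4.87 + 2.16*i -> [4.87, 7.03, 9.19, 11.35, 13.51]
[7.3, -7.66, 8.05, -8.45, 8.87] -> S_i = 7.30*(-1.05)^i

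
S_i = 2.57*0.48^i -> [2.57, 1.23, 0.59, 0.28, 0.14]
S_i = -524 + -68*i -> [-524, -592, -660, -728, -796]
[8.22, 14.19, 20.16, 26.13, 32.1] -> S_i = 8.22 + 5.97*i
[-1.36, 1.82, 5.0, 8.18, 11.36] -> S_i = -1.36 + 3.18*i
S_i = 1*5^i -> [1, 5, 25, 125, 625]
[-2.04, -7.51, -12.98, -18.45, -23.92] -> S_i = -2.04 + -5.47*i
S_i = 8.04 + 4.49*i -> [8.04, 12.53, 17.02, 21.51, 26.0]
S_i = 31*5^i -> [31, 155, 775, 3875, 19375]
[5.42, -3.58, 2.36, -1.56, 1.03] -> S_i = 5.42*(-0.66)^i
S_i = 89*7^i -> [89, 623, 4361, 30527, 213689]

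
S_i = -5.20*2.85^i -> [-5.2, -14.82, -42.24, -120.38, -343.07]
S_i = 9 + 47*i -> [9, 56, 103, 150, 197]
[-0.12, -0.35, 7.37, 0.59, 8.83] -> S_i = Random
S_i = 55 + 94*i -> [55, 149, 243, 337, 431]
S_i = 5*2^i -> [5, 10, 20, 40, 80]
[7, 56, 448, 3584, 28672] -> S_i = 7*8^i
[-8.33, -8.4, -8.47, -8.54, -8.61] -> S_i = -8.33 + -0.07*i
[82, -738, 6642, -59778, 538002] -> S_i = 82*-9^i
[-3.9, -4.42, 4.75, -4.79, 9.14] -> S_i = Random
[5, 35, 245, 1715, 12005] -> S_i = 5*7^i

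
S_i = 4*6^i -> [4, 24, 144, 864, 5184]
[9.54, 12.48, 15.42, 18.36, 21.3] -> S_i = 9.54 + 2.94*i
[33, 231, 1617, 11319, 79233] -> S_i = 33*7^i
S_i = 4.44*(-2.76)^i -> [4.44, -12.25, 33.82, -93.35, 257.64]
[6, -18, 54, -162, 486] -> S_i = 6*-3^i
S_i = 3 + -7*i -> [3, -4, -11, -18, -25]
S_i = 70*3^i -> [70, 210, 630, 1890, 5670]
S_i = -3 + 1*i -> [-3, -2, -1, 0, 1]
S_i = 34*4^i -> [34, 136, 544, 2176, 8704]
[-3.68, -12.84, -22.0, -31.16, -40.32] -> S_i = -3.68 + -9.16*i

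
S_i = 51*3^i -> [51, 153, 459, 1377, 4131]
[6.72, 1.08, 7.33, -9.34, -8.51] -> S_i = Random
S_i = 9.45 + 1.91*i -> [9.45, 11.36, 13.27, 15.18, 17.09]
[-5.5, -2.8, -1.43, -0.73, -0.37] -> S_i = -5.50*0.51^i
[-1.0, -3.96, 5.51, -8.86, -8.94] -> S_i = Random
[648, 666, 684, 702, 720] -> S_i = 648 + 18*i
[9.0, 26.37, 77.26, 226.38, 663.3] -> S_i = 9.00*2.93^i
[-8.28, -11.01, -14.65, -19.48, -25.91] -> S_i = -8.28*1.33^i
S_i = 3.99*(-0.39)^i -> [3.99, -1.56, 0.61, -0.24, 0.09]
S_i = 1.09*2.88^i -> [1.09, 3.14, 9.04, 26.04, 74.99]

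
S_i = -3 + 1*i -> [-3, -2, -1, 0, 1]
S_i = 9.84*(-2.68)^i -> [9.84, -26.37, 70.67, -189.41, 507.61]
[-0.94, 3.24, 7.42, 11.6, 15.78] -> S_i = -0.94 + 4.18*i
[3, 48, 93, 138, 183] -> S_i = 3 + 45*i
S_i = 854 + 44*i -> [854, 898, 942, 986, 1030]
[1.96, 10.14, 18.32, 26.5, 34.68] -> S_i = 1.96 + 8.18*i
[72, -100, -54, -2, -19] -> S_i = Random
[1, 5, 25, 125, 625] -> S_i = 1*5^i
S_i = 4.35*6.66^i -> [4.35, 28.97, 192.95, 1285.03, 8558.27]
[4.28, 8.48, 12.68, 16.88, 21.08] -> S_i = 4.28 + 4.20*i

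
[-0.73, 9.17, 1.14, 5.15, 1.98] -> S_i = Random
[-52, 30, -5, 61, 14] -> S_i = Random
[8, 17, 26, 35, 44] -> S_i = 8 + 9*i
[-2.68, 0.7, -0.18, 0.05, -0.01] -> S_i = -2.68*(-0.26)^i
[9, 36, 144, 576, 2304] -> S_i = 9*4^i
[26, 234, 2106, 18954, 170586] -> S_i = 26*9^i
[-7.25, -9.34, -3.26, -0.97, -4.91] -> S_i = Random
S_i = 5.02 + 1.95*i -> [5.02, 6.97, 8.92, 10.87, 12.82]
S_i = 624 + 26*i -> [624, 650, 676, 702, 728]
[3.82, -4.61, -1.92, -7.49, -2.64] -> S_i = Random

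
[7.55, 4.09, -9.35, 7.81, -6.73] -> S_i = Random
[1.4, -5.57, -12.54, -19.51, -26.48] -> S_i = 1.40 + -6.97*i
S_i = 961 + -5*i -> [961, 956, 951, 946, 941]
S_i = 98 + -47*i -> [98, 51, 4, -43, -90]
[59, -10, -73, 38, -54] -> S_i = Random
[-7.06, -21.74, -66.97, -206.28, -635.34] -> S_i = -7.06*3.08^i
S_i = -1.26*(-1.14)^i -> [-1.26, 1.44, -1.64, 1.87, -2.13]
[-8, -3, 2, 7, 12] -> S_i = -8 + 5*i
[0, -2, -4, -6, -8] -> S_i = 0 + -2*i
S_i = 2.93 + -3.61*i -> [2.93, -0.68, -4.29, -7.9, -11.51]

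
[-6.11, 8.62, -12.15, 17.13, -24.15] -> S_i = -6.11*(-1.41)^i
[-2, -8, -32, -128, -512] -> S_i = -2*4^i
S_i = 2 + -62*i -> [2, -60, -122, -184, -246]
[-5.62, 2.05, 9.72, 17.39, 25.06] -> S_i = -5.62 + 7.67*i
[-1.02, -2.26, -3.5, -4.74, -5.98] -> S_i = -1.02 + -1.24*i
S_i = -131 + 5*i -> [-131, -126, -121, -116, -111]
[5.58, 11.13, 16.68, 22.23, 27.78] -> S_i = 5.58 + 5.55*i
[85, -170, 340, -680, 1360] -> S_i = 85*-2^i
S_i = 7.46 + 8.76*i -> [7.46, 16.22, 24.98, 33.74, 42.5]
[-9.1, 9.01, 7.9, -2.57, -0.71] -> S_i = Random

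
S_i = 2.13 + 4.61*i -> [2.13, 6.74, 11.35, 15.96, 20.57]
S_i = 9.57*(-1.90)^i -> [9.57, -18.18, 34.55, -65.64, 124.72]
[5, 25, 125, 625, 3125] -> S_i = 5*5^i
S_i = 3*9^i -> [3, 27, 243, 2187, 19683]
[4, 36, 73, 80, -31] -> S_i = Random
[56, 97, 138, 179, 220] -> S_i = 56 + 41*i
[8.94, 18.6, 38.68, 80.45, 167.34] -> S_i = 8.94*2.08^i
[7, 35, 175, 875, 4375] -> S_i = 7*5^i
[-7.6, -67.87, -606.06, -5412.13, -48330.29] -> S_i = -7.60*8.93^i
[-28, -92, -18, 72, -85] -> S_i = Random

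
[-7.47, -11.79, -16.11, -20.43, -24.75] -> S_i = -7.47 + -4.32*i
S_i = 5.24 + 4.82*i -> [5.24, 10.06, 14.88, 19.7, 24.52]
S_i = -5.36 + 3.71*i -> [-5.36, -1.65, 2.06, 5.77, 9.48]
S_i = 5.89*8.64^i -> [5.89, 50.89, 439.69, 3798.89, 32822.39]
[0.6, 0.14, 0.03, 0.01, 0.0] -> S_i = 0.60*0.24^i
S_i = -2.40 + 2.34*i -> [-2.4, -0.06, 2.28, 4.62, 6.96]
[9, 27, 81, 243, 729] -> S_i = 9*3^i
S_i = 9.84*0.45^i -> [9.84, 4.43, 1.99, 0.9, 0.4]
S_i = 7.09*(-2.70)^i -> [7.09, -19.14, 51.69, -139.55, 376.79]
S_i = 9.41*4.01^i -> [9.41, 37.73, 151.31, 606.77, 2433.14]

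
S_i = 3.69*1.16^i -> [3.69, 4.28, 4.97, 5.76, 6.68]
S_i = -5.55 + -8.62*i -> [-5.55, -14.17, -22.79, -31.41, -40.03]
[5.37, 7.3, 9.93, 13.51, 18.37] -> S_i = 5.37*1.36^i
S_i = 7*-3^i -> [7, -21, 63, -189, 567]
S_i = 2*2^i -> [2, 4, 8, 16, 32]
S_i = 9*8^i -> [9, 72, 576, 4608, 36864]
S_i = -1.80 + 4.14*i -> [-1.8, 2.34, 6.48, 10.62, 14.76]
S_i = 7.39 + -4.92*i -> [7.39, 2.47, -2.45, -7.37, -12.29]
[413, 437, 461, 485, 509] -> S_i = 413 + 24*i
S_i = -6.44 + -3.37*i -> [-6.44, -9.81, -13.18, -16.55, -19.92]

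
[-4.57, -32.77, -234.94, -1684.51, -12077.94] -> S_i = -4.57*7.17^i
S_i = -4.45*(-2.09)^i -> [-4.45, 9.3, -19.44, 40.63, -84.91]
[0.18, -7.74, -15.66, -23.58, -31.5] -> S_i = 0.18 + -7.92*i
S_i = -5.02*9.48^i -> [-5.02, -47.59, -451.15, -4276.9, -40544.98]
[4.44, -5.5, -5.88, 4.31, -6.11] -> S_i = Random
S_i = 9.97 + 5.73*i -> [9.97, 15.7, 21.43, 27.16, 32.89]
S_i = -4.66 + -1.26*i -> [-4.66, -5.92, -7.18, -8.44, -9.7]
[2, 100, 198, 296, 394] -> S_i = 2 + 98*i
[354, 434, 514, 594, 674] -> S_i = 354 + 80*i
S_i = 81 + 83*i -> [81, 164, 247, 330, 413]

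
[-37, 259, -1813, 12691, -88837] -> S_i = -37*-7^i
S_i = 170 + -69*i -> [170, 101, 32, -37, -106]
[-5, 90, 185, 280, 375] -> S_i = -5 + 95*i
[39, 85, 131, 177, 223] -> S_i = 39 + 46*i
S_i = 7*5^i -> [7, 35, 175, 875, 4375]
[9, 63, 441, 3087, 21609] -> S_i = 9*7^i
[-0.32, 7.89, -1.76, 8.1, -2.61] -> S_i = Random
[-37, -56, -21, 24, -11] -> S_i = Random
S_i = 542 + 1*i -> [542, 543, 544, 545, 546]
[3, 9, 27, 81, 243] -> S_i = 3*3^i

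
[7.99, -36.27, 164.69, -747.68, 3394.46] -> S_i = 7.99*(-4.54)^i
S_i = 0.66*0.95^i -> [0.66, 0.63, 0.6, 0.57, 0.54]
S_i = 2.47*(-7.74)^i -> [2.47, -19.12, 147.97, -1145.3, 8864.63]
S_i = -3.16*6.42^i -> [-3.16, -20.29, -130.24, -836.17, -5368.18]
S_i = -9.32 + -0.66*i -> [-9.32, -9.98, -10.64, -11.3, -11.96]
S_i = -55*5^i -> [-55, -275, -1375, -6875, -34375]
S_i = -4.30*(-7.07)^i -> [-4.3, 30.4, -214.94, 1519.59, -10743.51]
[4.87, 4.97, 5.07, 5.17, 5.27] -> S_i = 4.87 + 0.10*i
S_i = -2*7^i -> [-2, -14, -98, -686, -4802]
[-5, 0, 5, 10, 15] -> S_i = -5 + 5*i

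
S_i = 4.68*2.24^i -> [4.68, 10.48, 23.48, 52.6, 117.83]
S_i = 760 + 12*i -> [760, 772, 784, 796, 808]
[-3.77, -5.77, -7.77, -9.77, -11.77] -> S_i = -3.77 + -2.00*i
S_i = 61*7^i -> [61, 427, 2989, 20923, 146461]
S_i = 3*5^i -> [3, 15, 75, 375, 1875]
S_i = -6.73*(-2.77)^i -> [-6.73, 18.64, -51.64, 143.04, -396.22]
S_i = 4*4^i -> [4, 16, 64, 256, 1024]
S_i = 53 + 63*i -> [53, 116, 179, 242, 305]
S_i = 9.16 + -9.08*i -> [9.16, 0.08, -9.0, -18.08, -27.16]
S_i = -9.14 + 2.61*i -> [-9.14, -6.53, -3.92, -1.31, 1.3]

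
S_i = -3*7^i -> [-3, -21, -147, -1029, -7203]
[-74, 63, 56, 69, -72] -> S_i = Random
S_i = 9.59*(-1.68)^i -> [9.59, -16.11, 27.07, -45.47, 76.39]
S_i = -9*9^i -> [-9, -81, -729, -6561, -59049]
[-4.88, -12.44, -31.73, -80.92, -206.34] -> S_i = -4.88*2.55^i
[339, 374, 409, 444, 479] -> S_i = 339 + 35*i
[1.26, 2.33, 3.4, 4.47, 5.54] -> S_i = 1.26 + 1.07*i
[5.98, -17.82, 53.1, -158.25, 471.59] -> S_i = 5.98*(-2.98)^i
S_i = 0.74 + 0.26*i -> [0.74, 1.0, 1.26, 1.52, 1.78]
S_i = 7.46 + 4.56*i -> [7.46, 12.02, 16.58, 21.14, 25.7]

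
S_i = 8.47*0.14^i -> [8.47, 1.19, 0.17, 0.02, 0.0]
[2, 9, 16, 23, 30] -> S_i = 2 + 7*i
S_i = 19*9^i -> [19, 171, 1539, 13851, 124659]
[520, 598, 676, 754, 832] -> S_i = 520 + 78*i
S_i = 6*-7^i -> [6, -42, 294, -2058, 14406]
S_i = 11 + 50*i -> [11, 61, 111, 161, 211]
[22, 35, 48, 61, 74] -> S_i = 22 + 13*i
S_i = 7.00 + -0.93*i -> [7.0, 6.07, 5.14, 4.21, 3.28]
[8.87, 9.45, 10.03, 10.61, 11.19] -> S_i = 8.87 + 0.58*i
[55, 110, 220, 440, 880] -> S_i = 55*2^i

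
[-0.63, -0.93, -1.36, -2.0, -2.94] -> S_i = -0.63*1.47^i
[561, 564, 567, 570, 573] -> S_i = 561 + 3*i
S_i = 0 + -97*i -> [0, -97, -194, -291, -388]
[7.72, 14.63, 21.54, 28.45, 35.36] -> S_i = 7.72 + 6.91*i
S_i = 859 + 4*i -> [859, 863, 867, 871, 875]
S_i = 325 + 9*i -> [325, 334, 343, 352, 361]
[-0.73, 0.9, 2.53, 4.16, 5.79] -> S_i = -0.73 + 1.63*i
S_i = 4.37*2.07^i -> [4.37, 9.05, 18.73, 38.76, 80.23]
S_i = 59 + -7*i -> [59, 52, 45, 38, 31]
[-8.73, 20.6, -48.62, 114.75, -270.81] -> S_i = -8.73*(-2.36)^i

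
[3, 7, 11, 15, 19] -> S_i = 3 + 4*i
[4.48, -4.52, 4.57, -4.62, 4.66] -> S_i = 4.48*(-1.01)^i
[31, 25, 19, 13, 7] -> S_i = 31 + -6*i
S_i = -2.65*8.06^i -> [-2.65, -21.36, -172.15, -1387.56, -11183.71]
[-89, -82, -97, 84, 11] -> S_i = Random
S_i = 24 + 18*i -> [24, 42, 60, 78, 96]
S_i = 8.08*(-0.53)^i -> [8.08, -4.28, 2.27, -1.2, 0.64]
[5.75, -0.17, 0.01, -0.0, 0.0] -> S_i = 5.75*(-0.03)^i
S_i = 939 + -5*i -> [939, 934, 929, 924, 919]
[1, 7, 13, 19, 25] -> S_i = 1 + 6*i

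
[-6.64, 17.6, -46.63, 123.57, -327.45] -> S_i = -6.64*(-2.65)^i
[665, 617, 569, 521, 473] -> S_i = 665 + -48*i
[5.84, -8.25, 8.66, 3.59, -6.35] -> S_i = Random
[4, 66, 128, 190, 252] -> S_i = 4 + 62*i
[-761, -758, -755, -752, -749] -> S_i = -761 + 3*i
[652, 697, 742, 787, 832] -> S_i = 652 + 45*i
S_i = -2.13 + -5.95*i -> [-2.13, -8.08, -14.03, -19.98, -25.93]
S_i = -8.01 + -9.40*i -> [-8.01, -17.41, -26.81, -36.21, -45.61]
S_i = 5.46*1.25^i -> [5.46, 6.82, 8.53, 10.66, 13.33]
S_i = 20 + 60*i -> [20, 80, 140, 200, 260]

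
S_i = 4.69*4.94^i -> [4.69, 23.17, 114.45, 565.4, 2793.06]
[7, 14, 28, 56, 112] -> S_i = 7*2^i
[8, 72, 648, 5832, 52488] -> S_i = 8*9^i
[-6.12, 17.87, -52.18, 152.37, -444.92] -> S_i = -6.12*(-2.92)^i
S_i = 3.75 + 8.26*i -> [3.75, 12.01, 20.27, 28.53, 36.79]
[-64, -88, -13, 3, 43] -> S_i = Random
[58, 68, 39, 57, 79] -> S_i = Random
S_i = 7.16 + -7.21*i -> [7.16, -0.05, -7.26, -14.47, -21.68]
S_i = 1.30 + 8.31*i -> [1.3, 9.61, 17.92, 26.23, 34.54]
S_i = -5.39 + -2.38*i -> [-5.39, -7.77, -10.15, -12.53, -14.91]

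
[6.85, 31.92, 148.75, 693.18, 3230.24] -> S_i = 6.85*4.66^i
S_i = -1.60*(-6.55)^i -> [-1.6, 10.48, -68.64, 449.62, -2945.0]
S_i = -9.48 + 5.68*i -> [-9.48, -3.8, 1.88, 7.56, 13.24]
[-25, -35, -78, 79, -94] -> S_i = Random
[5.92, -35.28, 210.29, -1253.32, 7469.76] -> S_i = 5.92*(-5.96)^i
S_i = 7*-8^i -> [7, -56, 448, -3584, 28672]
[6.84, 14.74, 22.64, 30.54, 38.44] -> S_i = 6.84 + 7.90*i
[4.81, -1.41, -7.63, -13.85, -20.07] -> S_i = 4.81 + -6.22*i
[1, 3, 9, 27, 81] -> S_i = 1*3^i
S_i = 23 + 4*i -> [23, 27, 31, 35, 39]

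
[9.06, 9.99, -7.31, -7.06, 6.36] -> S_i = Random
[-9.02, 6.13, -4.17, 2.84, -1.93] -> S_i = -9.02*(-0.68)^i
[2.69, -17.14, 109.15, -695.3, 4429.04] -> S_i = 2.69*(-6.37)^i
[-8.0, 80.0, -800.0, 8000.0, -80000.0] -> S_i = -8.00*(-10.00)^i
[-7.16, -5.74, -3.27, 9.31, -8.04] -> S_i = Random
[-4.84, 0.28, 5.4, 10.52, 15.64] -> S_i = -4.84 + 5.12*i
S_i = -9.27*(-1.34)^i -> [-9.27, 12.42, -16.65, 22.3, -29.89]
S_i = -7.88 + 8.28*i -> [-7.88, 0.4, 8.68, 16.96, 25.24]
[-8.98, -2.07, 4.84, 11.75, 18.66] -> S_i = -8.98 + 6.91*i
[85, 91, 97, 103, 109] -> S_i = 85 + 6*i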